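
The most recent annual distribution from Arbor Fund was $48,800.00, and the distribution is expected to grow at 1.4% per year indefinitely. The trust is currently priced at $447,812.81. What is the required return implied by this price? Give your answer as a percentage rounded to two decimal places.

D₁ = $48,800.00 × 1.014 = $49,483.2000
P = D₁/(r − g) ⇒ r = D₁/P + g = $49,483.2000/$447,812.81 + 0.014 = 0.110500 + 0.014 = 0.124500

12.45%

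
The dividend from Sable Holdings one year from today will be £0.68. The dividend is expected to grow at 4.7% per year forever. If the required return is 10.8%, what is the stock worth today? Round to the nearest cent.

£11.15

Growing perpetuity: P = D₁ / (r − g) = £0.6800 / (0.108 − 0.047) = £11.15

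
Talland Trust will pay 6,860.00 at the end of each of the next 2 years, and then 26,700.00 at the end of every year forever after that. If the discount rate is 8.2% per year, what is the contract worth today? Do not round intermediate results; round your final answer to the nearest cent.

PV of 2-year annuity: 6,860.00 × [1 − (1+0.082)^−2] / 0.082 = 12199.73281
Perpetuity value at year 2: 26,700.00 / 0.082 = 325609.75610
PV of perpetuity: 325609.75610 / (1+0.082)^2 = 278126.83100
Total PV = 12199.73281 + 278126.83100 = 290326.56382

290326.56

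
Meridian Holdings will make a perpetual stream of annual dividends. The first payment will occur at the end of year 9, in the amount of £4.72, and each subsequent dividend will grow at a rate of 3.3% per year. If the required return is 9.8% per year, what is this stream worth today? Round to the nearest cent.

Value at end of year 8: C₁ / (r − g) = £4.72 / (0.098 − 0.033) = £72.6154
Discount to today: PV = £72.6154 / (1 + 0.098)^8 = £72.6154 / 2.112607 = £34.37

£34.37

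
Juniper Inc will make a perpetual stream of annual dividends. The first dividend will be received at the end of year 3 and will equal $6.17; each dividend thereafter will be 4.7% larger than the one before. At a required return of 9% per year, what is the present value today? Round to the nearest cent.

Value at end of year 2: C₁ / (r − g) = $6.17 / (0.09 − 0.047) = $143.4884
Discount to today: PV = $143.4884 / (1 + 0.09)^2 = $143.4884 / 1.188100 = $120.77

$120.77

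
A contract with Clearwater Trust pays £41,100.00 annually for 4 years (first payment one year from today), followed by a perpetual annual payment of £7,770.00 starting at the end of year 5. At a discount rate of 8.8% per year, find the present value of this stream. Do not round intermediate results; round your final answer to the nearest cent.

£196751.05

PV of 4-year annuity: £41,100.00 × [1 − (1+0.088)^−4] / 0.088 = 133739.11947
Perpetuity value at year 4: £7,770.00 / 0.088 = 88295.45455
PV of perpetuity: 88295.45455 / (1+0.088)^4 = 63011.92758
Total PV = 133739.11947 + 63011.92758 = 196751.04705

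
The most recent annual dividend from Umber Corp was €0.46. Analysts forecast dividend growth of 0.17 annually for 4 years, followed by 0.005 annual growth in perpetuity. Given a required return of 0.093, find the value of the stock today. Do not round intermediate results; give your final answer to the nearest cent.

D_1 = 0.53820
D_2 = 0.62969
D_3 = 0.73674
D_4 = 0.86199
Terminal value at year 4: TV = D_4×(1+g_2)/(r−g_2) = 0.86630/0.088 = 9.84430
P_0 = D_1/(1+r)^1 + D_2/(1+r)^2 + D_3/(1+r)^3 + D_4/(1+r)^4 + TV/(1+r)^4
    = 0.49241 + 0.52710 + 0.56423 + 0.60398 + 6.89770 = 9.08540

€9.09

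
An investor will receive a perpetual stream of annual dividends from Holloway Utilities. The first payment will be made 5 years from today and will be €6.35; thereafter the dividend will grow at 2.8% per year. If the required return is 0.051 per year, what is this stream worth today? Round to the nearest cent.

Value at end of year 4: C₁ / (r − g) = €6.35 / (0.051 − 0.028) = €276.0870
Discount to today: PV = €276.0870 / (1 + 0.051)^4 = €276.0870 / 1.220143 = €226.27

€226.27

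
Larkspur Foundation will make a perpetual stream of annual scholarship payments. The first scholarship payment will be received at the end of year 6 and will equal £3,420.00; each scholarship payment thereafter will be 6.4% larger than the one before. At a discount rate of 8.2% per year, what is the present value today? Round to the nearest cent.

Value at end of year 5: C₁ / (r − g) = £3,420.00 / (0.082 − 0.064) = £190,000.0000
Discount to today: PV = £190,000.0000 / (1 + 0.082)^5 = £190,000.0000 / 1.482983 = £128,120.11

£128120.11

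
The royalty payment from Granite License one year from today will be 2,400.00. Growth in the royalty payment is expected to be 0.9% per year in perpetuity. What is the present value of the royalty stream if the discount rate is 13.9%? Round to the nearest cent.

18461.54

Growing perpetuity: P = D₁ / (r − g) = 2,400.0000 / (0.139 − 0.009) = 18,461.54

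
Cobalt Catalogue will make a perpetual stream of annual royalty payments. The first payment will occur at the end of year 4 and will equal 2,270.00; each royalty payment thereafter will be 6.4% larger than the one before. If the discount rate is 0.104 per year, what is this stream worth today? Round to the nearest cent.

42175.35

Value at end of year 3: C₁ / (r − g) = 2,270.00 / (0.104 − 0.064) = 56,750.0000
Discount to today: PV = 56,750.0000 / (1 + 0.104)^3 = 56,750.0000 / 1.345573 = 42,175.35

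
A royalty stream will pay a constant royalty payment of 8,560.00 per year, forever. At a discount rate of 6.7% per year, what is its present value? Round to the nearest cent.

Level perpetuity: PV = C / r = 8,560.00 / 0.067 = 127,761.19

127761.19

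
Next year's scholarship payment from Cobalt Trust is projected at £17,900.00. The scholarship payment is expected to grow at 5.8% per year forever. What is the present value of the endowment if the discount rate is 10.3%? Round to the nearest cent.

£397777.78

Growing perpetuity: P = D₁ / (r − g) = £17,900.0000 / (0.103 − 0.058) = £397,777.78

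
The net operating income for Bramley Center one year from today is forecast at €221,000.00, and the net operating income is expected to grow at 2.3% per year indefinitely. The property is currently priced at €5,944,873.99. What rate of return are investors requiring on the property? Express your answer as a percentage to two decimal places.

P = D₁/(r − g) ⇒ r = D₁/P + g = €221,000.0000/€5,944,873.99 + 0.023 = 0.037175 + 0.023 = 0.060175

6.02%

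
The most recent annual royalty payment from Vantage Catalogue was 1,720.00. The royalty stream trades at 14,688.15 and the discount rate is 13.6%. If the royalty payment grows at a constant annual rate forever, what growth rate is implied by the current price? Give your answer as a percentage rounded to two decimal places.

P = D₀(1+g)/(r−g) ⇒ P(r−g) = D₀(1+g) ⇒ g(P+D₀) = P·r − D₀
g = (P·r − D₀)/(P + D₀) = (14,688.15×0.136 − 1,720.00) / (14,688.15 + 1,720.00) = 0.016918

1.69%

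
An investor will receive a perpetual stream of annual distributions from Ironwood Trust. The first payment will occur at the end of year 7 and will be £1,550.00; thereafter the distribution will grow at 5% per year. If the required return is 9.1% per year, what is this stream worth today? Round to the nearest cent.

Value at end of year 6: C₁ / (r − g) = £1,550.00 / (0.091 − 0.05) = £37,804.8780
Discount to today: PV = £37,804.8780 / (1 + 0.091)^6 = £37,804.8780 / 1.686353 = £22,418.13

£22418.13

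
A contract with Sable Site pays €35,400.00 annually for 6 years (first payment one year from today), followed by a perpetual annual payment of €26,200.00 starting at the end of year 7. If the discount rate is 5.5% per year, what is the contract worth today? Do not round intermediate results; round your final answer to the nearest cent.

PV of 6-year annuity: €35,400.00 × [1 − (1+0.055)^−6] / 0.055 = 176841.77293
Perpetuity value at year 6: €26,200.00 / 0.055 = 476363.63636
PV of perpetuity: 476363.63636 / (1+0.055)^6 = 345480.74228
Total PV = 176841.77293 + 345480.74228 = 522322.51520

€522322.52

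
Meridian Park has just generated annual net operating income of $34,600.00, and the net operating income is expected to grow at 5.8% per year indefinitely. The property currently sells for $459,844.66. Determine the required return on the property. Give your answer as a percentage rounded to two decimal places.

13.76%

D₁ = $34,600.00 × 1.058 = $36,606.8000
P = D₁/(r − g) ⇒ r = D₁/P + g = $36,606.8000/$459,844.66 + 0.058 = 0.079607 + 0.058 = 0.137607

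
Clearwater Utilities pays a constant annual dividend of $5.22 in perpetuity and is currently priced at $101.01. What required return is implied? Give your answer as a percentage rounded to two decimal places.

5.17%

P = C/r ⇒ r = C/P = $5.22/$101.01 = 0.051678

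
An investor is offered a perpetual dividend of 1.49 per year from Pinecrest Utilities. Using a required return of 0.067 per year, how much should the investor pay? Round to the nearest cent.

Level perpetuity: PV = C / r = 1.49 / 0.067 = 22.24

22.24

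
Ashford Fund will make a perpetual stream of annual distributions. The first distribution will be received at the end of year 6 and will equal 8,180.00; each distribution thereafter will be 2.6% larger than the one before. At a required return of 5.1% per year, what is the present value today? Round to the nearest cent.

Value at end of year 5: C₁ / (r − g) = 8,180.00 / (0.051 − 0.026) = 327,200.0000
Discount to today: PV = 327,200.0000 / (1 + 0.051)^5 = 327,200.0000 / 1.282371 = 255,152.43

255152.43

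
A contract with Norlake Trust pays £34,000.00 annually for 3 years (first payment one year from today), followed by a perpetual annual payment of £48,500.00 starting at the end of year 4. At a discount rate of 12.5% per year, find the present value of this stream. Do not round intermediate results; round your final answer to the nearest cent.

£353470.51

PV of 3-year annuity: £34,000.00 × [1 − (1+0.125)^−3] / 0.125 = 80965.70645
Perpetuity value at year 3: £48,500.00 / 0.125 = 388000.00000
PV of perpetuity: 388000.00000 / (1+0.125)^3 = 272504.80110
Total PV = 80965.70645 + 272504.80110 = 353470.50754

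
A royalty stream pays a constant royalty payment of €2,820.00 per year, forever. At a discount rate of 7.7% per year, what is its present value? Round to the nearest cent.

Level perpetuity: PV = C / r = €2,820.00 / 0.077 = €36,623.38

€36623.38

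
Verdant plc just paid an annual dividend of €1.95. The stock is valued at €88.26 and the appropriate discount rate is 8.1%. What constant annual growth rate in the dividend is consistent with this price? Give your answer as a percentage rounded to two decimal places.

5.76%

P = D₀(1+g)/(r−g) ⇒ P(r−g) = D₀(1+g) ⇒ g(P+D₀) = P·r − D₀
g = (P·r − D₀)/(P + D₀) = (€88.26×0.081 − €1.95) / (€88.26 + €1.95) = 0.057633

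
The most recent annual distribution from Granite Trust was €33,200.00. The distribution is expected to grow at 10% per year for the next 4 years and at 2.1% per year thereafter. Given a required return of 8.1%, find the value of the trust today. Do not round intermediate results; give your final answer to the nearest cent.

€744470.84

D_1 = 36520.00000
D_2 = 40172.00000
D_3 = 44189.20000
D_4 = 48608.12000
Terminal value at year 4: TV = D_4×(1+g_2)/(r−g_2) = 49628.89052/0.06 = 827148.17533
P_0 = D_1/(1+r)^1 + D_2/(1+r)^2 + D_3/(1+r)^3 + D_4/(1+r)^4 + TV/(1+r)^4
    = 33783.53377 + 34377.32391 + 34981.55069 + 35596.39756 + 605732.03176 = 744470.83767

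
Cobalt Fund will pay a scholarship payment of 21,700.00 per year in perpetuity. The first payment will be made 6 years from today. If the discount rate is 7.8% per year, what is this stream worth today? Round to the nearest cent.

Value at end of year 5: C / r = 21,700.00 / 0.078 = 278,205.1282
Discount to today: PV = 278,205.1282 / (1 + 0.078)^5 = 278,205.1282 / 1.455773 = 191,104.68

191104.68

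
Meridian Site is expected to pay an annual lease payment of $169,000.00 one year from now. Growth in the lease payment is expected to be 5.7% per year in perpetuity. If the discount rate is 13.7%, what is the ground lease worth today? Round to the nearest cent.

Growing perpetuity: P = D₁ / (r − g) = $169,000.0000 / (0.137 − 0.057) = $2,112,500.00

$2112500.00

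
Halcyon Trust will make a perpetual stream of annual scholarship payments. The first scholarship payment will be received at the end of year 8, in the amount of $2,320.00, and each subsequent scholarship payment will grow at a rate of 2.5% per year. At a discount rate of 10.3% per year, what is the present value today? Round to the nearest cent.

$14974.93

Value at end of year 7: C₁ / (r − g) = $2,320.00 / (0.103 − 0.025) = $29,743.5897
Discount to today: PV = $29,743.5897 / (1 + 0.103)^7 = $29,743.5897 / 1.986226 = $14,974.93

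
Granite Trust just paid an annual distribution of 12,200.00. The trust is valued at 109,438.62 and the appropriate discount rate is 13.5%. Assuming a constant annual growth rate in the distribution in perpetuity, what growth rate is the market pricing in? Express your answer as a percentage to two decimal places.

P = D₀(1+g)/(r−g) ⇒ P(r−g) = D₀(1+g) ⇒ g(P+D₀) = P·r − D₀
g = (P·r − D₀)/(P + D₀) = (109,438.62×0.135 − 12,200.00) / (109,438.62 + 12,200.00) = 0.021163

2.12%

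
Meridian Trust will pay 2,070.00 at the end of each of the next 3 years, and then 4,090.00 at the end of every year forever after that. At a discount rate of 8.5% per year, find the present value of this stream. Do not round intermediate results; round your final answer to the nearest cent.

PV of 3-year annuity: 2,070.00 × [1 − (1+0.085)^−3] / 0.085 = 5286.82631
Perpetuity value at year 3: 4,090.00 / 0.085 = 48117.64706
PV of perpetuity: 48117.64706 / (1+0.085)^3 = 37671.69556
Total PV = 5286.82631 + 37671.69556 = 42958.52187

42958.52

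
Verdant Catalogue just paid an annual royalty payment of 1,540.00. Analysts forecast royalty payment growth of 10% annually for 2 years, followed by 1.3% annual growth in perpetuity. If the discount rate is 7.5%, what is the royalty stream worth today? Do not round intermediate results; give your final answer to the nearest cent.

D_1 = 1694.00000
D_2 = 1863.40000
Terminal value at year 2: TV = D_2×(1+g_2)/(r−g_2) = 1887.62420/0.062 = 30445.55161
P_0 = D_1/(1+r)^1 + D_2/(1+r)^2 + TV/(1+r)^2
    = 1575.81395 + 1612.46079 + 26345.52871 = 29533.80345

29533.80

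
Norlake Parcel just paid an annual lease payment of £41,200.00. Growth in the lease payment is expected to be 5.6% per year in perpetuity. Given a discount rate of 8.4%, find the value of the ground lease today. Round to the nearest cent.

D₁ = D₀ × (1 + g) = £41,200.00 × 1.056 = £43,507.2000
Growing perpetuity: P = D₁ / (r − g) = £43,507.2000 / (0.084 − 0.056) = £1,553,828.57

£1553828.57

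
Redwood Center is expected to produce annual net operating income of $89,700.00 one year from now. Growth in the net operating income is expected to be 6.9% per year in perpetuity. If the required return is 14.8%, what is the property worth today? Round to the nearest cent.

Growing perpetuity: P = D₁ / (r − g) = $89,700.0000 / (0.148 − 0.069) = $1,135,443.04

$1135443.04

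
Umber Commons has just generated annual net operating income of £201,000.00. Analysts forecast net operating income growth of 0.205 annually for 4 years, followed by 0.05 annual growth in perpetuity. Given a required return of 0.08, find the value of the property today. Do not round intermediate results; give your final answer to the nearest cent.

D_1 = 242205.00000
D_2 = 291857.02500
D_3 = 351687.71512
D_4 = 423783.69673
Terminal value at year 4: TV = D_4×(1+g_2)/(r−g_2) = 444972.88156/0.03 = 14832429.38540
P_0 = D_1/(1+r)^1 + D_2/(1+r)^2 + D_3/(1+r)^3 + D_4/(1+r)^4 + TV/(1+r)^4
    = 224263.88889 + 250220.35751 + 279181.04704 + 311493.66822 + 10902278.38776 = 11967437.34942

£11967437.35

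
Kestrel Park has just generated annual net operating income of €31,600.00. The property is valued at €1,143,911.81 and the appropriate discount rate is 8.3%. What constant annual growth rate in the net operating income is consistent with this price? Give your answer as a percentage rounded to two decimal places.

P = D₀(1+g)/(r−g) ⇒ P(r−g) = D₀(1+g) ⇒ g(P+D₀) = P·r − D₀
g = (P·r − D₀)/(P + D₀) = (€1,143,911.81×0.083 − €31,600.00) / (€1,143,911.81 + €31,600.00) = 0.053887

5.39%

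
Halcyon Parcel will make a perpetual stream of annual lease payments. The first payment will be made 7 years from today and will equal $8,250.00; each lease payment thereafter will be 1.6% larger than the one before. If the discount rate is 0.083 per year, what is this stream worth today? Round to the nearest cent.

$76314.74

Value at end of year 6: C₁ / (r − g) = $8,250.00 / (0.083 − 0.016) = $123,134.3284
Discount to today: PV = $123,134.3284 / (1 + 0.083)^6 = $123,134.3284 / 1.613507 = $76,314.74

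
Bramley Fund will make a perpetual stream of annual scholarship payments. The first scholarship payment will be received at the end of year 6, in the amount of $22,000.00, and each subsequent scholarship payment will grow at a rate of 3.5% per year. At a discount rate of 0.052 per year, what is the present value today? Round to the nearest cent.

Value at end of year 5: C₁ / (r − g) = $22,000.00 / (0.052 − 0.035) = $1,294,117.6471
Discount to today: PV = $1,294,117.6471 / (1 + 0.052)^5 = $1,294,117.6471 / 1.288483 = $1,004,373.07

$1004373.07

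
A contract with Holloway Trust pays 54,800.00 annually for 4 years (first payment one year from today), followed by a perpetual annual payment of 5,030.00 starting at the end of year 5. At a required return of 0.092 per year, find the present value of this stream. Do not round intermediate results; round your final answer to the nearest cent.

215209.47

PV of 4-year annuity: 54,800.00 × [1 − (1+0.092)^−4] / 0.092 = 176760.06648
Perpetuity value at year 4: 5,030.00 / 0.092 = 54673.91304
PV of perpetuity: 54673.91304 / (1+0.092)^4 = 38449.40329
Total PV = 176760.06648 + 38449.40329 = 215209.46977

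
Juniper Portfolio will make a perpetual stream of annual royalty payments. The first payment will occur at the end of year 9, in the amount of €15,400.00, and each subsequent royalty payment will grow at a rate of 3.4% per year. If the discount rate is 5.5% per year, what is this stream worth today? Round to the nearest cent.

Value at end of year 8: C₁ / (r − g) = €15,400.00 / (0.055 − 0.034) = €733,333.3333
Discount to today: PV = €733,333.3333 / (1 + 0.055)^8 = €733,333.3333 / 1.534687 = €477,839.17

€477839.17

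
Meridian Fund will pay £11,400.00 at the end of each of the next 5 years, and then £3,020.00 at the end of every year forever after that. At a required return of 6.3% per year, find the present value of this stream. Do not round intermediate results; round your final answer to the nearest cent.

PV of 5-year annuity: £11,400.00 × [1 − (1+0.063)^−5] / 0.063 = 47631.56000
Perpetuity value at year 5: £3,020.00 / 0.063 = 47936.50794
PV of perpetuity: 47936.50794 / (1+0.063)^5 = 35318.32274
Total PV = 47631.56000 + 35318.32274 = 82949.88274

£82949.88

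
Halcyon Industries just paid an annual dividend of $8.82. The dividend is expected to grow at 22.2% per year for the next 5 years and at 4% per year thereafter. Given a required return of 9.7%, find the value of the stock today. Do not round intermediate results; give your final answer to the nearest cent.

$337.70

D_1 = 10.77804
D_2 = 13.17076
D_3 = 16.09467
D_4 = 19.66769
D_5 = 24.03392
Terminal value at year 5: TV = D_5×(1+g_2)/(r−g_2) = 24.99528/0.057 = 438.51363
P_0 = D_1/(1+r)^1 + D_2/(1+r)^2 + D_3/(1+r)^3 + D_4/(1+r)^4 + D_5/(1+r)^5 + TV/(1+r)^5
    = 9.82501 + 10.94455 + 12.19165 + 13.58085 + 15.12835 + 276.02598 = 337.69638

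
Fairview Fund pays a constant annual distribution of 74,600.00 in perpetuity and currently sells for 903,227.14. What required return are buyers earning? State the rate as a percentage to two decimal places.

8.26%

P = C/r ⇒ r = C/P = 74,600.00/903,227.14 = 0.082593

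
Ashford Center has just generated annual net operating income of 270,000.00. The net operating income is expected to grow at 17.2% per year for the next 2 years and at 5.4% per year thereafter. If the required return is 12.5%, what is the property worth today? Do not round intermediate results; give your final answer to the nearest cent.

4924380.85

D_1 = 316440.00000
D_2 = 370867.68000
Terminal value at year 2: TV = D_2×(1+g_2)/(r−g_2) = 390894.53472/0.071 = 5505556.82704
P_0 = D_1/(1+r)^1 + D_2/(1+r)^2 + TV/(1+r)^2
    = 281280.00000 + 293031.25333 + 4350069.59174 = 4924380.84507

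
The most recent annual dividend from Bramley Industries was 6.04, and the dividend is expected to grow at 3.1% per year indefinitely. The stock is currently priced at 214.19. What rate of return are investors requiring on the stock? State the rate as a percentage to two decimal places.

6.01%

D₁ = 6.04 × 1.031 = 6.2272
P = D₁/(r − g) ⇒ r = D₁/P + g = 6.2272/214.19 + 0.031 = 0.029073 + 0.031 = 0.060073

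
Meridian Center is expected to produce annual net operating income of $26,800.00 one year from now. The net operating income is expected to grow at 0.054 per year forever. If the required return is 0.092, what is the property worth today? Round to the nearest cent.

Growing perpetuity: P = D₁ / (r − g) = $26,800.0000 / (0.092 − 0.054) = $705,263.16

$705263.16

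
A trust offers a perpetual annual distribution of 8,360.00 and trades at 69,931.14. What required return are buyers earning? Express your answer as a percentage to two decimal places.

11.95%

P = C/r ⇒ r = C/P = 8,360.00/69,931.14 = 0.119546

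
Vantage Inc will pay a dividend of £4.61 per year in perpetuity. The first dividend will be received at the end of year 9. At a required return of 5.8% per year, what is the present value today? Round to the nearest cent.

£50.63

Value at end of year 8: C / r = £4.61 / 0.058 = £79.4828
Discount to today: PV = £79.4828 / (1 + 0.058)^8 = £79.4828 / 1.569948 = £50.63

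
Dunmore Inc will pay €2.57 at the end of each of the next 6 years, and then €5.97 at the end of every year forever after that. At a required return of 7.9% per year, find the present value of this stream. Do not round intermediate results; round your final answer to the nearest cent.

PV of 6-year annuity: €2.57 × [1 − (1+0.079)^−6] / 0.079 = 11.91693
Perpetuity value at year 6: €5.97 / 0.079 = 75.56962
PV of perpetuity: 75.56962 / (1+0.079)^6 = 47.88710
Total PV = 11.91693 + 47.88710 = 59.80403

€59.80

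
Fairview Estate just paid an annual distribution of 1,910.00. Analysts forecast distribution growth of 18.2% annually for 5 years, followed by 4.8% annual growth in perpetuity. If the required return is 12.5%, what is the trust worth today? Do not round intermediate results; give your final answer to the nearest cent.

44386.94

D_1 = 2257.62000
D_2 = 2668.50684
D_3 = 3154.17508
D_4 = 3728.23495
D_5 = 4406.77371
Terminal value at year 5: TV = D_5×(1+g_2)/(r−g_2) = 4618.29885/0.077 = 59977.90714
P_0 = D_1/(1+r)^1 + D_2/(1+r)^2 + D_3/(1+r)^3 + D_4/(1+r)^4 + D_5/(1+r)^5 + TV/(1+r)^5
    = 2006.77333 + 2108.44985 + 2215.27797 + 2327.51873 + 2445.44634 + 33283.47747 = 44386.94369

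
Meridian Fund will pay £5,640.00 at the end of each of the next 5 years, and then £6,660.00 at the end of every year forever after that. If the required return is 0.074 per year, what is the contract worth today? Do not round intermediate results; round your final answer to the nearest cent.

£85862.21

PV of 5-year annuity: £5,640.00 × [1 − (1+0.074)^−5] / 0.074 = 22879.53642
Perpetuity value at year 5: £6,660.00 / 0.074 = 90000.00000
PV of perpetuity: 90000.00000 / (1+0.074)^5 = 62982.67508
Total PV = 22879.53642 + 62982.67508 = 85862.21150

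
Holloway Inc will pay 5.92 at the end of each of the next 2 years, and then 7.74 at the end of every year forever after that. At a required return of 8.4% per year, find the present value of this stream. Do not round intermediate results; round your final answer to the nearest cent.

88.92

PV of 2-year annuity: 5.92 × [1 − (1+0.084)^−2] / 0.084 = 10.49931
Perpetuity value at year 2: 7.74 / 0.084 = 92.14286
PV of perpetuity: 92.14286 / (1+0.084)^2 = 78.41572
Total PV = 10.49931 + 78.41572 = 88.91503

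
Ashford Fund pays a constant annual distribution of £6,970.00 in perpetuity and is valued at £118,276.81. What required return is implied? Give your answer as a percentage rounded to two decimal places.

P = C/r ⇒ r = C/P = £6,970.00/£118,276.81 = 0.058930

5.89%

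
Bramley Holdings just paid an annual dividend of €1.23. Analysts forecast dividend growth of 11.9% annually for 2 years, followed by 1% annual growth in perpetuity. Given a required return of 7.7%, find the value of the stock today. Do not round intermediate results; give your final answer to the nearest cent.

D_1 = 1.37637
D_2 = 1.54016
Terminal value at year 2: TV = D_2×(1+g_2)/(r−g_2) = 1.55556/0.067 = 23.21731
P_0 = D_1/(1+r)^1 + D_2/(1+r)^2 + TV/(1+r)^2
    = 1.27797 + 1.32780 + 20.01615 = 22.62192

€22.62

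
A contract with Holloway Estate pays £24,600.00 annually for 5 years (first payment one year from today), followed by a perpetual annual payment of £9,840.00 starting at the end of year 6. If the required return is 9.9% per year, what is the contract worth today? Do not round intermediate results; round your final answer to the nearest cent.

PV of 5-year annuity: £24,600.00 × [1 − (1+0.099)^−5] / 0.099 = 93492.07476
Perpetuity value at year 5: £9,840.00 / 0.099 = 99393.93939
PV of perpetuity: 99393.93939 / (1+0.099)^5 = 61997.10949
Total PV = 93492.07476 + 61997.10949 = 155489.18425

£155489.18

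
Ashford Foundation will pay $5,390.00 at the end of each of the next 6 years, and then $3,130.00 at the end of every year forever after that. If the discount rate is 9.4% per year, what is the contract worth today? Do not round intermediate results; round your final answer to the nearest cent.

PV of 6-year annuity: $5,390.00 × [1 − (1+0.094)^−6] / 0.094 = 23893.44021
Perpetuity value at year 6: $3,130.00 / 0.094 = 33297.87234
PV of perpetuity: 33297.87234 / (1+0.094)^6 = 19422.83192
Total PV = 23893.44021 + 19422.83192 = 43316.27213

$43316.27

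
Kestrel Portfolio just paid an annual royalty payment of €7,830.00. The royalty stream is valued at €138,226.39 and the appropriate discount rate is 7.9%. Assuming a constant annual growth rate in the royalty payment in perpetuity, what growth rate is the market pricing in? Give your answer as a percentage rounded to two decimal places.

2.12%

P = D₀(1+g)/(r−g) ⇒ P(r−g) = D₀(1+g) ⇒ g(P+D₀) = P·r − D₀
g = (P·r − D₀)/(P + D₀) = (€138,226.39×0.079 − €7,830.00) / (€138,226.39 + €7,830.00) = 0.021155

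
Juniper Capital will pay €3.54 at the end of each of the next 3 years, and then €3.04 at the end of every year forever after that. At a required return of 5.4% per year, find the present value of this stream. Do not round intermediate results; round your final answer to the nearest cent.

€57.65

PV of 3-year annuity: €3.54 × [1 − (1+0.054)^−3] / 0.054 = 9.56849
Perpetuity value at year 3: €3.04 / 0.054 = 56.29630
PV of perpetuity: 56.29630 / (1+0.054)^3 = 48.07928
Total PV = 9.56849 + 48.07928 = 57.64778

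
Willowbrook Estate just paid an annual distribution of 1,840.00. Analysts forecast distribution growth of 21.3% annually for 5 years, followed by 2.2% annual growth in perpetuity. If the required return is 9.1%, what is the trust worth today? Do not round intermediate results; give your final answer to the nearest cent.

59088.88

D_1 = 2231.92000
D_2 = 2707.31896
D_3 = 3283.97790
D_4 = 3983.46519
D_5 = 4831.94328
Terminal value at year 5: TV = D_5×(1+g_2)/(r−g_2) = 4938.24603/0.069 = 71568.78302
P_0 = D_1/(1+r)^1 + D_2/(1+r)^2 + D_3/(1+r)^3 + D_4/(1+r)^4 + D_5/(1+r)^5 + TV/(1+r)^5
    = 2045.75619 + 2274.52086 + 2528.86691 + 2811.65496 + 3126.06551 + 46302.01373 = 59088.87816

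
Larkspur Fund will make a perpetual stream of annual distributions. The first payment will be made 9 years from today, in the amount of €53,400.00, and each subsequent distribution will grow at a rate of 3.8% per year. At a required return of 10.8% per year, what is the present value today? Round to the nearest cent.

€335834.36

Value at end of year 8: C₁ / (r − g) = €53,400.00 / (0.108 − 0.038) = €762,857.1429
Discount to today: PV = €762,857.1429 / (1 + 0.108)^8 = €762,857.1429 / 2.271528 = €335,834.36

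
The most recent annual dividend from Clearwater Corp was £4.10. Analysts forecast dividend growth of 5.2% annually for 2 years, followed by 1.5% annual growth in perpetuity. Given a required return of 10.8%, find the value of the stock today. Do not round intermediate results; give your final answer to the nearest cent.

£47.93

D_1 = 4.31320
D_2 = 4.53749
Terminal value at year 2: TV = D_2×(1+g_2)/(r−g_2) = 4.60555/0.093 = 49.52203
P_0 = D_1/(1+r)^1 + D_2/(1+r)^2 + TV/(1+r)^2
    = 3.89278 + 3.69603 + 40.33842 = 47.92723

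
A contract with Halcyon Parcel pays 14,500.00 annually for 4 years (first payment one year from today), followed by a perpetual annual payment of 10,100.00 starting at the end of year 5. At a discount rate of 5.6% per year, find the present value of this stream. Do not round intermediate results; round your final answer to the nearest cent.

195744.30

PV of 4-year annuity: 14,500.00 × [1 − (1+0.056)^−4] / 0.056 = 50707.67952
Perpetuity value at year 4: 10,100.00 / 0.056 = 180357.14286
PV of perpetuity: 180357.14286 / (1+0.056)^4 = 145036.62126
Total PV = 50707.67952 + 145036.62126 = 195744.30078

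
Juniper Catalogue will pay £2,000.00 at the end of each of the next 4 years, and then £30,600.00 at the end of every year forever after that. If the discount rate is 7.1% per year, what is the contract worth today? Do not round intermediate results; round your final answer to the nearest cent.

PV of 4-year annuity: £2,000.00 × [1 − (1+0.071)^−4] / 0.071 = 6759.15723
Perpetuity value at year 4: £30,600.00 / 0.071 = 430985.91549
PV of perpetuity: 430985.91549 / (1+0.071)^4 = 327570.80987
Total PV = 6759.15723 + 327570.80987 = 334329.96710

£334329.97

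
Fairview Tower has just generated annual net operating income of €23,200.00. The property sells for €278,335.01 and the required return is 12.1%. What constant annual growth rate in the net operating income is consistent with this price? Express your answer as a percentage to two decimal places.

3.48%

P = D₀(1+g)/(r−g) ⇒ P(r−g) = D₀(1+g) ⇒ g(P+D₀) = P·r − D₀
g = (P·r − D₀)/(P + D₀) = (€278,335.01×0.121 − €23,200.00) / (€278,335.01 + €23,200.00) = 0.034751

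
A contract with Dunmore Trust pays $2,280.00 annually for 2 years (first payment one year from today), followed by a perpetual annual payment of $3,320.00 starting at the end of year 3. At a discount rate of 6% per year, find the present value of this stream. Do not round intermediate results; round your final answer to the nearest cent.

$53426.60

PV of 2-year annuity: $2,280.00 × [1 − (1+0.06)^−2] / 0.06 = 4180.13528
Perpetuity value at year 2: $3,320.00 / 0.06 = 55333.33333
PV of perpetuity: 55333.33333 / (1+0.06)^2 = 49246.46968
Total PV = 4180.13528 + 49246.46968 = 53426.60496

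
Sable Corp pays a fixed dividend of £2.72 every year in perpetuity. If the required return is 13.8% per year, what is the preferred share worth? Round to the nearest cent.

Level perpetuity: PV = C / r = £2.72 / 0.138 = £19.71

£19.71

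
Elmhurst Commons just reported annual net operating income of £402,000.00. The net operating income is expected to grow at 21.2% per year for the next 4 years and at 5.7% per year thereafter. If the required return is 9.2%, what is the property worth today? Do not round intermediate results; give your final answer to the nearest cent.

D_1 = 487224.00000
D_2 = 590515.48800
D_3 = 715704.77146
D_4 = 867434.18300
Terminal value at year 4: TV = D_4×(1+g_2)/(r−g_2) = 916877.93144/0.035 = 26196512.32674
P_0 = D_1/(1+r)^1 + D_2/(1+r)^2 + D_3/(1+r)^3 + D_4/(1+r)^4 + TV/(1+r)^4
    = 446175.82418 + 495206.13452 + 549624.39107 + 610022.67580 + 18422684.80912 = 20523713.83468

£20523713.83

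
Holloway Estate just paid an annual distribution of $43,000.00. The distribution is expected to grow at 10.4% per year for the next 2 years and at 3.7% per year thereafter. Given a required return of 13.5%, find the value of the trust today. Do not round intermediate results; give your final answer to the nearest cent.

$513003.18

D_1 = 47472.00000
D_2 = 52409.08800
Terminal value at year 2: TV = D_2×(1+g_2)/(r−g_2) = 54348.22426/0.098 = 554573.71690
P_0 = D_1/(1+r)^1 + D_2/(1+r)^2 + TV/(1+r)^2
    = 41825.55066 + 40683.17879 + 430494.45314 = 513003.18259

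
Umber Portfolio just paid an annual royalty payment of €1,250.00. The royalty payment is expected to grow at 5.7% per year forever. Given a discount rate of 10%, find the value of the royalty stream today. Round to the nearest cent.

€30726.74

D₁ = D₀ × (1 + g) = €1,250.00 × 1.057 = €1,321.2500
Growing perpetuity: P = D₁ / (r − g) = €1,321.2500 / (0.1 − 0.057) = €30,726.74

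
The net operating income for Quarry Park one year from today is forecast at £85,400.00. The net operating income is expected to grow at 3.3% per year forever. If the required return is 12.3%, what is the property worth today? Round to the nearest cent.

Growing perpetuity: P = D₁ / (r − g) = £85,400.0000 / (0.123 − 0.033) = £948,888.89

£948888.89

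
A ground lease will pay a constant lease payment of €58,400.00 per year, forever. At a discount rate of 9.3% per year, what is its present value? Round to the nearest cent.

Level perpetuity: PV = C / r = €58,400.00 / 0.093 = €627,956.99

€627956.99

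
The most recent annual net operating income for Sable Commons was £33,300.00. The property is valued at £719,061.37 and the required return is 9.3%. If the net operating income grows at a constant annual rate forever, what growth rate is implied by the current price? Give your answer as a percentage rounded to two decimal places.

4.46%

P = D₀(1+g)/(r−g) ⇒ P(r−g) = D₀(1+g) ⇒ g(P+D₀) = P·r − D₀
g = (P·r − D₀)/(P + D₀) = (£719,061.37×0.093 − £33,300.00) / (£719,061.37 + £33,300.00) = 0.044623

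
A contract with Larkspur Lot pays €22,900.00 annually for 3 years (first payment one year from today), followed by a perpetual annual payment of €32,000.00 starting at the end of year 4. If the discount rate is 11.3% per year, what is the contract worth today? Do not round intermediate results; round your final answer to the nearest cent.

€261063.56

PV of 3-year annuity: €22,900.00 × [1 − (1+0.113)^−3] / 0.113 = 55670.36507
Perpetuity value at year 3: €32,000.00 / 0.113 = 283185.84071
PV of perpetuity: 283185.84071 / (1+0.113)^3 = 205393.19083
Total PV = 55670.36507 + 205393.19083 = 261063.55590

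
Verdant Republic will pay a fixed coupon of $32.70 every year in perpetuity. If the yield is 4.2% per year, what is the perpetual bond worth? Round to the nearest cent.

Level perpetuity: PV = C / r = $32.70 / 0.042 = $778.57

$778.57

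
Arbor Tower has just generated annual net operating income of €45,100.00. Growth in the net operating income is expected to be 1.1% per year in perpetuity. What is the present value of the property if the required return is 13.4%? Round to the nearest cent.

D₁ = D₀ × (1 + g) = €45,100.00 × 1.011 = €45,596.1000
Growing perpetuity: P = D₁ / (r − g) = €45,596.1000 / (0.134 − 0.011) = €370,700.00

€370700.00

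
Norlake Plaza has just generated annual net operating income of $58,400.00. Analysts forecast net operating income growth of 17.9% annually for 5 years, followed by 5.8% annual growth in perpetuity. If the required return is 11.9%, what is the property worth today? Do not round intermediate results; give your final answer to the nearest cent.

D_1 = 68853.60000
D_2 = 81178.39440
D_3 = 95709.32700
D_4 = 112841.29653
D_5 = 133039.88861
Terminal value at year 5: TV = D_5×(1+g_2)/(r−g_2) = 140756.20215/0.061 = 2307478.72374
P_0 = D_1/(1+r)^1 + D_2/(1+r)^2 + D_3/(1+r)^3 + D_4/(1+r)^4 + D_5/(1+r)^5 + TV/(1+r)^5
    = 61531.36729 + 64830.63632 + 68306.80984 + 71969.37338 + 75828.32101 + 1315186.28899 = 1657652.79682

$1657652.80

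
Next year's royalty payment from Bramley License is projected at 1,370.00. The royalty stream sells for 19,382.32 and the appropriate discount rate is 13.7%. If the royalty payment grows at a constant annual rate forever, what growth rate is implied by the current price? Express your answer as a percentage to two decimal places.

6.63%

P = D₁/(r−g) ⇒ g = r − D₁/P = 0.137 − 1,370.00/19,382.32 = 0.066317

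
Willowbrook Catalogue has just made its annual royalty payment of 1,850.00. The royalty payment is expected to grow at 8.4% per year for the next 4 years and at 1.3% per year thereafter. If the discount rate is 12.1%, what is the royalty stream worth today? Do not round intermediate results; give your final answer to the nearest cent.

21981.53

D_1 = 2005.40000
D_2 = 2173.85360
D_3 = 2356.45730
D_4 = 2554.39972
Terminal value at year 4: TV = D_4×(1+g_2)/(r−g_2) = 2587.60691/0.108 = 23959.32326
P_0 = D_1/(1+r)^1 + D_2/(1+r)^2 + D_3/(1+r)^3 + D_4/(1+r)^4 + TV/(1+r)^4
    = 1788.93845 + 1729.89231 + 1672.79506 + 1617.58238 + 15172.32359 = 21981.53179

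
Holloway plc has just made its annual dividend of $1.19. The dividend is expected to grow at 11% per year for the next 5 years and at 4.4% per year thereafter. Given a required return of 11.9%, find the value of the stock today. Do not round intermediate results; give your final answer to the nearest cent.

D_1 = 1.32090
D_2 = 1.46620
D_3 = 1.62748
D_4 = 1.80650
D_5 = 2.00522
Terminal value at year 5: TV = D_5×(1+g_2)/(r−g_2) = 2.09345/0.075 = 27.91265
P_0 = D_1/(1+r)^1 + D_2/(1+r)^2 + D_3/(1+r)^3 + D_4/(1+r)^4 + D_5/(1+r)^5 + TV/(1+r)^5
    = 1.18043 + 1.17093 + 1.16152 + 1.15218 + 1.14291 + 15.90928 = 21.71725

$21.72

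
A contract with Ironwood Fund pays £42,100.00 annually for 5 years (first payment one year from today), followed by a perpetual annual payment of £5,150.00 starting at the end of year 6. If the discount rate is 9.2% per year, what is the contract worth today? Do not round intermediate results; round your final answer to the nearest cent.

£198958.14

PV of 5-year annuity: £42,100.00 × [1 − (1+0.092)^−5] / 0.092 = 162908.05725
Perpetuity value at year 5: £5,150.00 / 0.092 = 55978.26087
PV of perpetuity: 55978.26087 / (1+0.092)^5 = 36050.07809
Total PV = 162908.05725 + 36050.07809 = 198958.13535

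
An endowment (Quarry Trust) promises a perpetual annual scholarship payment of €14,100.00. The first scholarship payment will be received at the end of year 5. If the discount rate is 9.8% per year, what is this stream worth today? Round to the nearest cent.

€98988.26

Value at end of year 4: C / r = €14,100.00 / 0.098 = €143,877.5510
Discount to today: PV = €143,877.5510 / (1 + 0.098)^4 = €143,877.5510 / 1.453481 = €98,988.26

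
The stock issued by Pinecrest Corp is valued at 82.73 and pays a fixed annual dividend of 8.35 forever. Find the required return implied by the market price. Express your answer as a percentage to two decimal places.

10.09%

P = C/r ⇒ r = C/P = 8.35/82.73 = 0.100931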